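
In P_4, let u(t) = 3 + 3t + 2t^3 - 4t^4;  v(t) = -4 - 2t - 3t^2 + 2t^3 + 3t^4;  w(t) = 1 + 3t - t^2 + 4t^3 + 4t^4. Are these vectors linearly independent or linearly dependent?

Write each element as a coordinate vector in ℝ⁵ using {1, t, …, t^4}.
Row-reduce the matrix whose columns are u, v, w.
The reduction yields 3 nonzero rows, so the rank is 3.
Since rank = 3 (the number of vectors), the set is linearly independent.

linearly independent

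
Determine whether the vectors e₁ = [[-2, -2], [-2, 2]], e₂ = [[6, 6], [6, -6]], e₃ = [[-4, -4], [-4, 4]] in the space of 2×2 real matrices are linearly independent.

Write each element as a coordinate vector in ℝ⁴ using {E₁₁, E₁₂, E₂₁, E₂₂}.
One vector is a scalar multiple of another, so the set is dependent.

linearly dependent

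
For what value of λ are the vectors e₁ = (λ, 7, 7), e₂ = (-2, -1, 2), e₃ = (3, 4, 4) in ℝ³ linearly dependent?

λ = 21/4

Dependence holds iff the 3×3 matrix [e₁ e₂ e₃] is singular.
Expanding, det = 63 - 12*λ.
Setting this to zero gives λ = 21/4.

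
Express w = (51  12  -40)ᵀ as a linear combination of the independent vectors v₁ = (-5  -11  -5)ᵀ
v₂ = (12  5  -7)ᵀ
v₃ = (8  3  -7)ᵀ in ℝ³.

Set up the augmented matrix [v₁ | v₂ | v₃ | w] and row-reduce.
Back-substitution yields (a₁, a₂, a₃) = (1, 4, 1).

w = v₁ + 4v₂ + v₃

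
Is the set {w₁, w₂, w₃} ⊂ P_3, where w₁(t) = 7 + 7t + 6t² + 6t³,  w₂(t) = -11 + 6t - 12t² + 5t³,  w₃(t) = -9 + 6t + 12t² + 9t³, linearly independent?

Take coordinates with respect to the standard basis {1, t, …, t³}.
Row-reduce the matrix whose columns are w₁, w₂, w₃.
The reduction yields 3 nonzero rows, so the rank is 3.
Since rank = 3 (the number of vectors), the set is linearly independent.

linearly independent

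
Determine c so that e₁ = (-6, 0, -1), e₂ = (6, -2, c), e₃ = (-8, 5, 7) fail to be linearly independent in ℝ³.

Place the vectors as rows of a 3×3 matrix; dependence ⇔ determinant zero.
Expanding, det = 30*c + 70.
This vanishes exactly when c = -7/3.

c = -7/3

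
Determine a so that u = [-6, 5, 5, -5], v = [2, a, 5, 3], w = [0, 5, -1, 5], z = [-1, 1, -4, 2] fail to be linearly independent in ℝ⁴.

a = 4

Place the vectors as rows of a 4×4 matrix; dependence ⇔ determinant zero.
The determinant works out to 512 - 128*a.
This vanishes exactly when a = 4.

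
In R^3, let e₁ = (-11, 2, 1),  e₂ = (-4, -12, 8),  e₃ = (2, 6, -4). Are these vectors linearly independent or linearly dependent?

linearly dependent

One vector is a scalar multiple of another, so the set is dependent.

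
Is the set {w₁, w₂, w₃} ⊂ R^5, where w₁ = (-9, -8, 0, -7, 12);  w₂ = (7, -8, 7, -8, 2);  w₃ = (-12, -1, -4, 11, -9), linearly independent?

Row-reduce the matrix whose columns are w₁, w₂, w₃.
The reduction yields 3 nonzero rows, so the rank is 3.
Since rank = 3 (the number of vectors), the set is linearly independent.

linearly independent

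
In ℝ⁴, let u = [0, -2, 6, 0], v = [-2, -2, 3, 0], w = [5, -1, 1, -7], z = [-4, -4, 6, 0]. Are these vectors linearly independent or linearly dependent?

One vector is a scalar multiple of another, so the set is dependent.

linearly dependent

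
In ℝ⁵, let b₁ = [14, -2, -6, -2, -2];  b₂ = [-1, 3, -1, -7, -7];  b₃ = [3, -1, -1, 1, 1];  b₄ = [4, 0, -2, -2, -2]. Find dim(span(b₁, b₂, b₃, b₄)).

Apply Gaussian elimination to the matrix whose rows are b₁, b₂, b₃, b₄.
Exactly 2 pivots survive; hence the rank is 2.

2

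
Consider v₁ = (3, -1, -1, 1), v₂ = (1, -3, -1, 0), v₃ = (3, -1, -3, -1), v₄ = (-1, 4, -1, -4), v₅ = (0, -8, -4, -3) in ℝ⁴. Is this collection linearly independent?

There are 5 vectors in a 4-dimensional space, so they cannot be linearly independent.

linearly dependent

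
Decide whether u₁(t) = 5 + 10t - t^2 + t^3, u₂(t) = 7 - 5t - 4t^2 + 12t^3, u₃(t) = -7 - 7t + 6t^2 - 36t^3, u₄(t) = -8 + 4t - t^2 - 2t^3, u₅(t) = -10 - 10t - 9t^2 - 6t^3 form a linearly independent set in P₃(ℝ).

linearly dependent

Take coordinates with respect to the standard basis {1, t, …, t^3}.
There are 5 vectors in a 4-dimensional space, so they cannot be linearly independent.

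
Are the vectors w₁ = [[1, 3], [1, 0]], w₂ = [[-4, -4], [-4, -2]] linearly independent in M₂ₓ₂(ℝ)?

linearly independent

Write each element as a coordinate vector in ℝ⁴ using {E₁₁, E₁₂, E₂₁, E₂₂}.
Place the vectors as rows of a 2×4 matrix and reduce to echelon form.
The reduction yields 2 nonzero rows, so the rank is 2.
Since rank = 2 (the number of vectors), the set is linearly independent.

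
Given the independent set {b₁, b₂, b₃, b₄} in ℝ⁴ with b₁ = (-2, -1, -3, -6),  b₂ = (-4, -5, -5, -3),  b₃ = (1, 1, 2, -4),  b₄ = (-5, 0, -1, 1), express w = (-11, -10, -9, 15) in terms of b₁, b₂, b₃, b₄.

Write w = α₁b₁ + … + α₄b₄ and equate components.
Row-reducing the augmented matrix gives the unique coefficients (α₁, …, α₄) = (-2, 2, -2, 1).

w = -2b₁ + 2b₂ - 2b₃ + b₄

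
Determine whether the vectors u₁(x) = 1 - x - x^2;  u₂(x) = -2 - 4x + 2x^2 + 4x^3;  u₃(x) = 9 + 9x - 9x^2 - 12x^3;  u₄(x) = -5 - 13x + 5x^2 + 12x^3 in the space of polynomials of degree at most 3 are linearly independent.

Write each element as a coordinate vector in ℝ⁴ using {1, x, …, x^3}.
The matrix [u₁|u₂|u₃|u₄] has determinant 0.
A zero determinant means the columns are linearly dependent.
Indeed 3u₁ - 3u₂ - u₃ = 0.

linearly dependent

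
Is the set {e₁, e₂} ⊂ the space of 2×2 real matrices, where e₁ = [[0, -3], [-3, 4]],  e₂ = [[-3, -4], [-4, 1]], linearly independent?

Write each element as a coordinate vector in ℝ⁴ using {E₁₁, E₁₂, E₂₁, E₂₂}.
Place the vectors as rows of a 2×4 matrix and reduce to echelon form.
The reduction yields 2 nonzero rows, so the rank is 2.
Since rank = 2 (the number of vectors), the set is linearly independent.

linearly independent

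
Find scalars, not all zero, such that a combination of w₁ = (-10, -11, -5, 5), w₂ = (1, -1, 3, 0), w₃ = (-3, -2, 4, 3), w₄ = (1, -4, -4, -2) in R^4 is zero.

Row-reduce the matrix with w₁, w₂, w₃, w₄ as columns; the null space gives the coefficients.
The free variable yields coefficients (1, 3, -3, -2) (any nonzero multiple also works).

w₁ + 3w₂ - 3w₃ - 2w₄ = 0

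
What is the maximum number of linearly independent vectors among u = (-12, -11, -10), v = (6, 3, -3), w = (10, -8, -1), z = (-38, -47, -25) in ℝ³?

Form the matrix with u, v, w, z as columns and reduce.
Reduction leaves 3 leading entries, giving rank 3.
(With 4 elements in a 3-dimensional space the rank is at most 3.)

3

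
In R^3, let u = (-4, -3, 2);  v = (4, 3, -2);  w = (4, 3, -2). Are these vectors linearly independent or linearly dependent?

linearly dependent

Place the vectors as rows of a 3×3 matrix and reduce to echelon form.
The reduction yields 1 nonzero row, so the rank is 1.
Since rank 1 < 3, the set is linearly dependent.
Indeed u + v = 0.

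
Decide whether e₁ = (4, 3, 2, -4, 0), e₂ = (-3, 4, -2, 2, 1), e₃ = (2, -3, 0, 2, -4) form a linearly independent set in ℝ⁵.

linearly independent

Row-reduce the matrix whose columns are e₁, e₂, e₃.
The reduction yields 3 nonzero rows, so the rank is 3.
Since rank = 3 (the number of vectors), the set is linearly independent.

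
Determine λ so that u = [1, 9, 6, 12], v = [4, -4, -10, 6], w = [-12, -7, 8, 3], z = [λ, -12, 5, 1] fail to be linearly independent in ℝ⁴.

λ = -40/3

The vectors are dependent exactly when the determinant of the matrix with rows u, v, w, z vanishes.
The determinant works out to 2106*λ + 28080.
Solving 2106*λ + 28080 = 0 yields λ = -40/3.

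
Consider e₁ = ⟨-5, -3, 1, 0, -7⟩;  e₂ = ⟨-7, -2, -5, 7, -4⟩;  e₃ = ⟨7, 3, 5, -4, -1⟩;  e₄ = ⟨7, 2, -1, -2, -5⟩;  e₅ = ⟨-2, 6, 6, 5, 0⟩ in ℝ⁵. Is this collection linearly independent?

Form the 5×5 matrix with these as columns; its determinant is 4952.
A nonzero determinant means the columns are linearly independent.

linearly independent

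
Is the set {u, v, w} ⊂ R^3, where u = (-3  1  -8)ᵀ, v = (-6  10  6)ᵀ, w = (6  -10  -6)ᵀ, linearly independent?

linearly dependent

The matrix [u|v|w] has determinant 0.
A zero determinant means the columns are linearly dependent.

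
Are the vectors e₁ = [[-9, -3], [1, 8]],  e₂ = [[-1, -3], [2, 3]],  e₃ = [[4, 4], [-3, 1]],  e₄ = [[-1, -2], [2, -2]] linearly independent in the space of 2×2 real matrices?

Write each element as a coordinate vector in ℝ⁴ using {E₁₁, E₁₂, E₂₁, E₂₂}.
The matrix [e₁|e₂|e₃|e₄] has determinant -46.
A nonzero determinant means the columns are linearly independent.

linearly independent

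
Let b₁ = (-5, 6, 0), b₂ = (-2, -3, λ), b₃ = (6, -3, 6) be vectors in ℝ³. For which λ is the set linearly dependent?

λ = -54/7

Dependence holds iff the 3×3 matrix [b₁ b₂ b₃] is singular.
Expanding, det = 21*λ + 162.
This vanishes exactly when λ = -54/7.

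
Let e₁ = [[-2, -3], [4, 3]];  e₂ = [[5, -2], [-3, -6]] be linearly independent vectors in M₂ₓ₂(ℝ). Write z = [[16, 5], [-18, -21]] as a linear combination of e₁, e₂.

z = -3e₁ + 2e₂

Identify each element with its coordinate vector in ℝ⁴ via {E₁₁, E₁₂, E₂₁, E₂₂}.
Set up the augmented matrix [e₁ | e₂ | z] and row-reduce.
Row-reducing the augmented matrix gives the unique coefficients (c₁, c₂) = (-3, 2).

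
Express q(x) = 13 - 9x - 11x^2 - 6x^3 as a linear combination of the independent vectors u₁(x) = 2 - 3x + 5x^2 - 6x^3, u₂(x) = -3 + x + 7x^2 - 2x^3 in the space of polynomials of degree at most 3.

Identify each element with its coordinate vector in ℝ⁴ via {1, x, …, x^3}.
Write q = α₁u₁ + α₂u₂ and equate components.
Row-reducing the augmented matrix gives the unique coefficients (α₁, α₂) = (2, -3).

q = 2u₁ - 3u₂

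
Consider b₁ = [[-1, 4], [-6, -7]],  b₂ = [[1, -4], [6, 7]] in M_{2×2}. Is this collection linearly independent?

Take coordinates with respect to the standard basis {E₁₁, E₁₂, E₂₁, E₂₂}.
Row-reduce the matrix whose columns are b₁, b₂.
The reduction yields 1 nonzero row, so the rank is 1.
Since rank 1 < 2, the set is linearly dependent.

linearly dependent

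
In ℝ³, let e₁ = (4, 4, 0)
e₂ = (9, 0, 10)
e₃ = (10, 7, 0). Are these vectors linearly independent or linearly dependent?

The matrix [e₁|e₂|e₃] has determinant 120.
A nonzero determinant means the columns are linearly independent.

linearly independent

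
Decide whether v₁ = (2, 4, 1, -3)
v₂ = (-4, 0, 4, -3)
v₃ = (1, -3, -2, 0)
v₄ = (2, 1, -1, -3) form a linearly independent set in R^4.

linearly independent

The matrix [v₁|v₂|v₃|v₄] has determinant -51.
A nonzero determinant means the columns are linearly independent.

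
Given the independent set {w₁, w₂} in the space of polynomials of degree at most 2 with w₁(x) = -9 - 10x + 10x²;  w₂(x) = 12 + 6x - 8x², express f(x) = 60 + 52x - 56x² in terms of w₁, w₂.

Take coordinate vectors relative to {1, x, x²}.
Solve the system with w₁, w₂ as columns and f as the right-hand side.
Row-reducing the augmented matrix gives the unique coefficients (c₁, c₂) = (-4, 2).

f = -4w₁ + 2w₂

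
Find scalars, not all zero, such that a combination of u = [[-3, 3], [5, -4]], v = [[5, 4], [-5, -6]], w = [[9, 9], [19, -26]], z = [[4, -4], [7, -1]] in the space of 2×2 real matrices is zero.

3u + 2v - w + 2z = 0

Write each element as a vector in ℝ⁴ using {E₁₁, E₁₂, E₂₁, E₂₂}.
Solve the homogeneous system with u, v, w, z as columns by row-reducing the coefficient matrix.
One solution (up to scaling) is (3, 2, -1, 2).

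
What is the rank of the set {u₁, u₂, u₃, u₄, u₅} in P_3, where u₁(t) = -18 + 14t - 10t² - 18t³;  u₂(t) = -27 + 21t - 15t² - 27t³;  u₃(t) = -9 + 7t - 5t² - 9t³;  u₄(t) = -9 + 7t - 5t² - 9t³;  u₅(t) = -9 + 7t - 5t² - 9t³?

rank 1

Pass to coordinate vectors with respect to the basis {1, t, …, t³}.
Row-reduce the 5×4 matrix with these as rows.
The echelon form has 1 nonzero row, so the rank is 1.
(With 5 elements in a 4-dimensional space the rank is at most 4.)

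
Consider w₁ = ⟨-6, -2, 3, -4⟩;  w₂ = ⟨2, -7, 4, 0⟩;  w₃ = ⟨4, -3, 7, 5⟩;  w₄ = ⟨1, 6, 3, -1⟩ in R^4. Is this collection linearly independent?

Row-reduce the matrix whose columns are w₁, w₂, w₃, w₄.
The reduction yields 4 nonzero rows, so the rank is 4.
Since rank = 4 (the number of vectors), the set is linearly independent.

linearly independent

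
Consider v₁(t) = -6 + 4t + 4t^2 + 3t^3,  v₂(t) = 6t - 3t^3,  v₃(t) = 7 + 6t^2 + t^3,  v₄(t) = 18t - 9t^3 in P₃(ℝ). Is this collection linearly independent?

linearly dependent

Take coordinates with respect to the standard basis {1, t, …, t^3}.
The matrix [v₁|v₂|v₃|v₄] has determinant 0.
A zero determinant means the columns are linearly dependent.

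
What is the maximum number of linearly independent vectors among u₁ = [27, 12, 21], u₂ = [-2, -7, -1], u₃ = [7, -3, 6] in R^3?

Apply Gaussian elimination to the matrix whose rows are u₁, u₂, u₃.
There are 2 pivot columns, so rank = 2.

2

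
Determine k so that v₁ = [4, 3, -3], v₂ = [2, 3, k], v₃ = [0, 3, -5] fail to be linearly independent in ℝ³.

The set is linearly dependent precisely when det[v₁; v₂; v₃] = 0.
Cofactor expansion gives det = -12*k - 48.
This vanishes exactly when k = -4.

k = -4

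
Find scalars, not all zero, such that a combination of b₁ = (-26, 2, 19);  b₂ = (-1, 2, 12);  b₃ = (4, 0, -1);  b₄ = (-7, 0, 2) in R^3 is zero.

b₁ - b₂ + b₃ - 3b₄ = 0

Write the vectors as columns of a matrix and find a nonzero vector in its null space.
One solution (up to scaling) is (1, -1, 1, -3).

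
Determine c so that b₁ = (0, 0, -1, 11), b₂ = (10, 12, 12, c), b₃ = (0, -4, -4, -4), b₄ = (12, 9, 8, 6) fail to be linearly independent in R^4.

Dependence holds iff the 4×4 matrix [b₁ b₂ b₃ b₄] is singular.
Expanding, det = 16 - 48*c.
Setting this to zero gives c = 1/3.

c = 1/3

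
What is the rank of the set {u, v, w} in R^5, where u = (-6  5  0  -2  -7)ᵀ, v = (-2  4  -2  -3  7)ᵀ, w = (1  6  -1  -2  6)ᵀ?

Form the matrix with u, v, w as columns and reduce.
The echelon form has 3 nonzero rows, so the rank is 3.

rank 3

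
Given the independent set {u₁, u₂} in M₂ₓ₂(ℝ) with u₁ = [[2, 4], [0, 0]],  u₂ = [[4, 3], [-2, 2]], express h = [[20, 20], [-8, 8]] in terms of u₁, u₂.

h = 2u₁ + 4u₂

Take coordinate vectors relative to {E₁₁, E₁₂, E₂₁, E₂₂}.
Solve the system with u₁, u₂ as columns and h as the right-hand side.
Back-substitution yields (α₁, α₂) = (2, 4).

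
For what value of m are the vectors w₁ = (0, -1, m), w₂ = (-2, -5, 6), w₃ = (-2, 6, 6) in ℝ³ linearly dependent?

m = 0

The set is linearly dependent precisely when det[w₁; w₂; w₃] = 0.
Expanding, det = -22*m.
This vanishes exactly when m = 0.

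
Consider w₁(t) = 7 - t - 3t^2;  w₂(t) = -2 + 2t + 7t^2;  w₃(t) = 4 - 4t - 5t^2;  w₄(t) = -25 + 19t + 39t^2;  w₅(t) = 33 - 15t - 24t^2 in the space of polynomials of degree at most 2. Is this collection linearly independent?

Take coordinates with respect to the standard basis {1, t, t^2}.
There are 5 vectors in a 3-dimensional space, so they cannot be linearly independent.

linearly dependent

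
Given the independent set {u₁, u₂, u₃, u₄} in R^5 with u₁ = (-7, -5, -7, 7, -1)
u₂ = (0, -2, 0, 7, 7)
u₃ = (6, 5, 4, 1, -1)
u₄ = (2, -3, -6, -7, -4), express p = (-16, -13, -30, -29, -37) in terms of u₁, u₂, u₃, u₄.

p = 2u₁ - 4u₂ - u₃ + 2u₄

Solve the system with u₁, u₂, u₃, u₄ as columns and p as the right-hand side.
Back-substitution yields (α₁, …, α₄) = (2, -4, -1, 2).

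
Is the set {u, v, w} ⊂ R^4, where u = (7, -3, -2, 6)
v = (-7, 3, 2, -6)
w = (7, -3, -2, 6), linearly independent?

Row-reduce the matrix whose columns are u, v, w.
The reduction yields 1 nonzero row, so the rank is 1.
Since rank 1 < 3, the set is linearly dependent.
Indeed u + v = 0.

linearly dependent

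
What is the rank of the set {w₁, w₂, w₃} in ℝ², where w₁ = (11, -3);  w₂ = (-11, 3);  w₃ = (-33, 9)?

Form the matrix with w₁, w₂, w₃ as columns and reduce.
The echelon form has 1 nonzero row, so the rank is 1.
(With 3 elements in a 2-dimensional space the rank is at most 2.)

rank 1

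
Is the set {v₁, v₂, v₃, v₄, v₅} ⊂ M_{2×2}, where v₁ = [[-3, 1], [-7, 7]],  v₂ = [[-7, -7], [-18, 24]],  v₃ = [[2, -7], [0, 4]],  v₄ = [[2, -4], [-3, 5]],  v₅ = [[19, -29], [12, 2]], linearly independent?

linearly dependent

Write each element as a coordinate vector in ℝ⁴ using {E₁₁, E₁₂, E₂₁, E₂₂}.
There are 5 vectors in a 4-dimensional space, so they cannot be linearly independent.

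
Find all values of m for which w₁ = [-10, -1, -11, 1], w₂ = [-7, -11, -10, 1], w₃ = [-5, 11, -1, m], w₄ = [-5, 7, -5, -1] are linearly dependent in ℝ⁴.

Dependence holds iff the 4×4 matrix [w₁ w₂ w₃ w₄] is singular.
Expanding, det = 121*m - 275.
Solving 121*m - 275 = 0 yields m = 25/11.

m = 25/11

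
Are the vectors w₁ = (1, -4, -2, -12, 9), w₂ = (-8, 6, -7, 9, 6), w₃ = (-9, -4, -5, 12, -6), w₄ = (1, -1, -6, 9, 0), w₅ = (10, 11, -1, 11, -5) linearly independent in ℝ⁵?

Form the 5×5 matrix with these as columns; its determinant is 59169.
A nonzero determinant means the columns are linearly independent.

linearly independent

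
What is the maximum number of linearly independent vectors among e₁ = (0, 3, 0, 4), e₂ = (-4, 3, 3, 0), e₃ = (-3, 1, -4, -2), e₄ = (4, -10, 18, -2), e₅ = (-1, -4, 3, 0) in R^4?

4

Row-reduce the 5×4 matrix with these as rows.
The echelon form has 4 nonzero rows, so the rank is 4.
(With 5 elements in a 4-dimensional space the rank is at most 4.)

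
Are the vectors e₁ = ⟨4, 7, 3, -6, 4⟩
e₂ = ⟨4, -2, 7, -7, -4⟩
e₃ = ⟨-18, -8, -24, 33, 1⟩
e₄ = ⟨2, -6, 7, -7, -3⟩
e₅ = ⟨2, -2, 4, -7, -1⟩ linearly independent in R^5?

linearly dependent

Row-reduce the matrix whose columns are e₁, e₂, e₃, e₄, e₅.
The reduction yields 4 nonzero rows, so the rank is 4.
Since rank 4 < 5, the set is linearly dependent.
Indeed 2e₁ + 2e₂ + e₃ + e₅ = 0.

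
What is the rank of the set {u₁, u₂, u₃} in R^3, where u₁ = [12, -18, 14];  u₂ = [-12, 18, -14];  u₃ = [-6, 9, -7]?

rank 1

Put the 3×3 matrix [u₁|u₂|u₃] into echelon form.
The echelon form has 1 nonzero row, so the rank is 1.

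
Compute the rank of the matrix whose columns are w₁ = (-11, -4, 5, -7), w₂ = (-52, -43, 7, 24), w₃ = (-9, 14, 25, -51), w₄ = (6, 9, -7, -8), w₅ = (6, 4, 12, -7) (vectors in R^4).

3

Apply Gaussian elimination to the matrix whose rows are w₁, w₂, w₃, w₄, w₅.
Exactly 3 pivots survive; hence the rank is 3.
(With 5 elements in a 4-dimensional space the rank is at most 4.)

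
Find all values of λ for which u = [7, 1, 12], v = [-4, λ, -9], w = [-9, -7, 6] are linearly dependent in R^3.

λ = 0

The set is linearly dependent precisely when det[u; v; w] = 0.
The determinant works out to 150*λ.
Solving 150*λ = 0 yields λ = 0.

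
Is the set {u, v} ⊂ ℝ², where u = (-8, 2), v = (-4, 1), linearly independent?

linearly dependent

Form the 2×2 matrix with these as columns; its determinant is 0.
A zero determinant means the columns are linearly dependent.
Indeed u - 2v = 0.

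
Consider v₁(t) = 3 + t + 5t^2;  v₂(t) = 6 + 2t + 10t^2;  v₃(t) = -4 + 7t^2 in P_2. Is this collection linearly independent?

linearly dependent

Write each element as a coordinate vector in ℝ³ using {1, t, t^2}.
One vector is a scalar multiple of another, so the set is dependent.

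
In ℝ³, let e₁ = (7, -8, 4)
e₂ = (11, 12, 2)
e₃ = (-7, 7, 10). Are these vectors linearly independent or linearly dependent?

linearly independent

The matrix [e₁|e₂|e₃] has determinant 2378.
A nonzero determinant means the columns are linearly independent.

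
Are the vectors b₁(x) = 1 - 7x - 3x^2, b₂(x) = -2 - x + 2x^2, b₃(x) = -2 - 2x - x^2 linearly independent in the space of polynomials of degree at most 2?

linearly independent

Write each element as a coordinate vector in ℝ³ using {1, x, x^2}.
Form the 3×3 matrix with these as columns; its determinant is 41.
A nonzero determinant means the columns are linearly independent.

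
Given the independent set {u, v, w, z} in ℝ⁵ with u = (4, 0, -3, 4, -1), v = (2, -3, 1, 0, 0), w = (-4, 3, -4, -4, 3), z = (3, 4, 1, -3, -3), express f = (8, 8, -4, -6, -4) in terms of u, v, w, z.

f = u + v + w + 2z

Since u, v, w, z are independent, the coefficients expressing f are uniquely determined by a linear system.
The system has the unique solution (α₁, …, α₄) = (1, 1, 1, 2).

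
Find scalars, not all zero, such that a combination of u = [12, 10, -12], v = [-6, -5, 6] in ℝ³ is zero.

u + 2v = 0

Row-reduce the matrix with u, v as columns; the null space gives the coefficients.
One solution (up to scaling) is (1, 2).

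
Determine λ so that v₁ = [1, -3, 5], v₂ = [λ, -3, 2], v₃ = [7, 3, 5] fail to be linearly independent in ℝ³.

Place the vectors as rows of a 3×3 matrix; dependence ⇔ determinant zero.
Expanding, det = 30*λ + 42.
Solving 30*λ + 42 = 0 yields λ = -7/5.

λ = -7/5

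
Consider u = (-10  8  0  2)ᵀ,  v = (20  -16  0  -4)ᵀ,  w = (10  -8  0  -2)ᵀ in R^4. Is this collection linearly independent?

Row-reduce the matrix whose columns are u, v, w.
The reduction yields 1 nonzero row, so the rank is 1.
Since rank 1 < 3, the set is linearly dependent.

linearly dependent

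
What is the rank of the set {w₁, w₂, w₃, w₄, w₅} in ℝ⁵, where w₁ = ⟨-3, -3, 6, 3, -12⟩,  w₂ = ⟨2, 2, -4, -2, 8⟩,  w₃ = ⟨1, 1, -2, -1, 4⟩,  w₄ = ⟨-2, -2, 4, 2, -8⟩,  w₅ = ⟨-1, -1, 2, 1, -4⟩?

rank 1

Apply Gaussian elimination to the matrix whose rows are w₁, w₂, w₃, w₄, w₅.
There is 1 pivot column, so rank = 1.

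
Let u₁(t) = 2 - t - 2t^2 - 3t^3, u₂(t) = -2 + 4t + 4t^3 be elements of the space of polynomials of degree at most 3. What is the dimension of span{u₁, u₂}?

dim = 2

Represent each element by its coordinate vector in ℝ⁴.
Row-reduce the 2×4 matrix with these as rows.
Reduction leaves 2 leading entries, giving rank 2.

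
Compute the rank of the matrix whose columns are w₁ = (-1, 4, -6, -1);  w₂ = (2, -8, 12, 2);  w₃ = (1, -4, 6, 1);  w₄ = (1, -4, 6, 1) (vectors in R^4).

1

Row-reduce the 4×4 matrix with these as rows.
The echelon form has 1 nonzero row, so the rank is 1.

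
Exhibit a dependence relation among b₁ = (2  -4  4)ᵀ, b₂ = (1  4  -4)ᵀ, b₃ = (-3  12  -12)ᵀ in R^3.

2b₁ - b₂ + b₃ = 0

Set up α₁b₁ + … + α₃b₃ = 0 and solve the homogeneous system.
A generator of the null space is (2, -1, 1).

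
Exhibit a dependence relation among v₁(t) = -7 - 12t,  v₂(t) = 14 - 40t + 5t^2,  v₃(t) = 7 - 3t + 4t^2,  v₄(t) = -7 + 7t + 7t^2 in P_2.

Pass to coordinate vectors relative to the basis {1, t, t^2}.
Write the vectors as columns of a matrix and find a nonzero vector in its null space.
The free variable yields coefficients (2, -1, 3, -1) (any nonzero multiple also works).

2v₁ - v₂ + 3v₃ - v₄ = 0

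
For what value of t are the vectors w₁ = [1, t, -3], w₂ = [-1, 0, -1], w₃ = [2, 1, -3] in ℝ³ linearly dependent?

t = 4/5

The set is linearly dependent precisely when det[w₁; w₂; w₃] = 0.
Cofactor expansion gives det = 4 - 5*t.
Setting this to zero gives t = 4/5.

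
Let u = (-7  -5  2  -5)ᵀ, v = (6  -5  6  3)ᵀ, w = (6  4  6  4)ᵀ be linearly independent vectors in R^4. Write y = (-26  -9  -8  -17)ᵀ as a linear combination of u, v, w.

Set up the augmented matrix [u | v | w | y] and row-reduce.
The system has the unique solution (α₁, α₂, α₃) = (2, -1, -1).

y = 2u - v - w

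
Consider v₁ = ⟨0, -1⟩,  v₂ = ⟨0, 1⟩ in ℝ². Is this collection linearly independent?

linearly dependent

Row-reduce the matrix whose columns are v₁, v₂.
The reduction yields 1 nonzero row, so the rank is 1.
Since rank 1 < 2, the set is linearly dependent.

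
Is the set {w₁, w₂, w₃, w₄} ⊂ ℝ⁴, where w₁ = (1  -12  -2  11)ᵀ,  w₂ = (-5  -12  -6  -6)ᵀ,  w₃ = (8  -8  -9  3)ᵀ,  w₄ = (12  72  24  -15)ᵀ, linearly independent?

linearly dependent

Form the 4×4 matrix with these as columns; its determinant is 0.
A zero determinant means the columns are linearly dependent.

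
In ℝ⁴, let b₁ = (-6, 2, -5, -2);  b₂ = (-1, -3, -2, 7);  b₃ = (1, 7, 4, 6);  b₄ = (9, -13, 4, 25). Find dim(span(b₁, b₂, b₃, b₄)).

Apply Gaussian elimination to the matrix whose rows are b₁, b₂, b₃, b₄.
The echelon form has 3 nonzero rows, so the rank is 3.

dim = 3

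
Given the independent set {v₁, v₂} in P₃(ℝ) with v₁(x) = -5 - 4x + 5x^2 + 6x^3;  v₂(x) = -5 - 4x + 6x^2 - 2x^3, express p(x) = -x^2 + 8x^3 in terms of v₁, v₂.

Take coordinate vectors relative to {1, x, …, x^3}.
Solve the system with v₁, v₂ as columns and p as the right-hand side.
Back-substitution yields (α₁, α₂) = (1, -1).

p = v₁ - v₂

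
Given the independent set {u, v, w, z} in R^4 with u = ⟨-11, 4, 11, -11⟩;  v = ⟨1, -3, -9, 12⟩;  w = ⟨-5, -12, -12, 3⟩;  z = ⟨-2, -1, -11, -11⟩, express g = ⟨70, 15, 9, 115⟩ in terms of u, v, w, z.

Since u, v, w, z are independent, the coefficients expressing g are uniquely determined by a linear system.
The system has the unique solution (c₁, …, c₄) = (-4, 3, -3, -4).

g = -4u + 3v - 3w - 4z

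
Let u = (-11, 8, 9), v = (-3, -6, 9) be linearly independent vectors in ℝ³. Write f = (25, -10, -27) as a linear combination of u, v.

Set up the augmented matrix [u | v | f] and row-reduce.
Back-substitution yields (c₁, c₂) = (-2, -1).

f = -2u - v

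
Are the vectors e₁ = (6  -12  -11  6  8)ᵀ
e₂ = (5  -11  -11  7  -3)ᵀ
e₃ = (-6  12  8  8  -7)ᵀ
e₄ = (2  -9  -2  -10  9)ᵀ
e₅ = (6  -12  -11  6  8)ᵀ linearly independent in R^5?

linearly dependent

Two of the vectors are equal, giving an immediate dependence.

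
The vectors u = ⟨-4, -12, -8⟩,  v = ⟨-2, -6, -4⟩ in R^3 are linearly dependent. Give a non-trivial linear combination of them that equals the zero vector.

u - 2v = 0

Write the vectors as columns of a matrix and find a nonzero vector in its null space.
A generator of the null space is (1, -2).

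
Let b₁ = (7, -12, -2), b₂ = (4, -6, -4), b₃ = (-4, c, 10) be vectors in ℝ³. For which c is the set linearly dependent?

c = 21/5

Place the vectors as rows of a 3×3 matrix; dependence ⇔ determinant zero.
Cofactor expansion gives det = 20*c - 84.
This vanishes exactly when c = 21/5.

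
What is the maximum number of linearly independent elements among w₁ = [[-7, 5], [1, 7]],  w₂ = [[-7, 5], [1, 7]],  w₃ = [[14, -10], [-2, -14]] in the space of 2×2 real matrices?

1

Use coordinates relative to {E₁₁, E₁₂, E₂₁, E₂₂}.
Apply Gaussian elimination to the matrix whose rows are w₁, w₂, w₃.
Exactly 1 pivot survives; hence the rank is 1.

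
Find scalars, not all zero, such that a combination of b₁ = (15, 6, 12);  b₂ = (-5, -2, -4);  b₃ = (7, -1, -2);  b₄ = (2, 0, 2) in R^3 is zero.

Set up α₁b₁ + … + α₄b₄ = 0 and solve the homogeneous system.
A generator of the null space is (1, 3, 0, 0).

b₁ + 3b₂ = 0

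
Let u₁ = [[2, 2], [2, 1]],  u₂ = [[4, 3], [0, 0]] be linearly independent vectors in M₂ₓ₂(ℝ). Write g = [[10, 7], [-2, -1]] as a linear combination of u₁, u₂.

Identify each element with its coordinate vector in ℝ⁴ via {E₁₁, E₁₂, E₂₁, E₂₂}.
Set up the augmented matrix [u₁ | u₂ | g] and row-reduce.
Back-substitution yields (α₁, α₂) = (-1, 3).

g = -u₁ + 3u₂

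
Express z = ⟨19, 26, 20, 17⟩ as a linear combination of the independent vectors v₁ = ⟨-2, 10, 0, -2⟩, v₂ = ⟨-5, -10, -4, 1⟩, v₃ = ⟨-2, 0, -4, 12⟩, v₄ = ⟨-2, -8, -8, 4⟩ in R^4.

z = -2v₁ - 3v₂ + 2v₃ - 2v₄

Set up the augmented matrix [v₁ | v₂ | v₃ | v₄ | z] and row-reduce.
The system has the unique solution (a₁, …, a₄) = (-2, -3, 2, -2).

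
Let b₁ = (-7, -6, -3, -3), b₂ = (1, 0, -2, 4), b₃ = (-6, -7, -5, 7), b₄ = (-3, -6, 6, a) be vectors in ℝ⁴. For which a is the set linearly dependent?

a = 24

The set is linearly dependent precisely when det[b₁; b₂; b₃; b₄] = 0.
The determinant works out to 17*a - 408.
Setting this to zero gives a = 24.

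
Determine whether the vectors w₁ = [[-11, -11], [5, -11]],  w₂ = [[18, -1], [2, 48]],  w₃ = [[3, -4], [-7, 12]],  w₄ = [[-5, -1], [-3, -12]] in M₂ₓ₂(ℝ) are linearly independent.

linearly dependent

Take coordinates with respect to the standard basis {E₁₁, E₁₂, E₂₁, E₂₂}.
Place the vectors as rows of a 4×4 matrix and reduce to echelon form.
The reduction yields 3 nonzero rows, so the rank is 3.
Since rank 3 < 4, the set is linearly dependent.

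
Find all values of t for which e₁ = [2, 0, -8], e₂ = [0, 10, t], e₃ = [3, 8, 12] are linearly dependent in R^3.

t = 30

The vectors are dependent exactly when the determinant of the matrix with rows e₁, e₂, e₃ vanishes.
Expanding, det = 480 - 16*t.
This vanishes exactly when t = 30.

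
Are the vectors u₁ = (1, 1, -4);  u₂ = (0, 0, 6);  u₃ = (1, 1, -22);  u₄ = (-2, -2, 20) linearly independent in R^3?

linearly dependent

There are 4 vectors in a 3-dimensional space, so they cannot be linearly independent.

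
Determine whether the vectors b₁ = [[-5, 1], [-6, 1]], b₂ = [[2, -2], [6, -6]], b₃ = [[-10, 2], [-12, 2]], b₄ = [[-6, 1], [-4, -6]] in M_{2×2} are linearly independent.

Take coordinates with respect to the standard basis {E₁₁, E₁₂, E₂₁, E₂₂}.
One vector is a scalar multiple of another, so the set is dependent.

linearly dependent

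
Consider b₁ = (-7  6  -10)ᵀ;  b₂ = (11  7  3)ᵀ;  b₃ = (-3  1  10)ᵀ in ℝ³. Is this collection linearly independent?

linearly independent

The matrix [b₁|b₂|b₃] has determinant -1503.
A nonzero determinant means the columns are linearly independent.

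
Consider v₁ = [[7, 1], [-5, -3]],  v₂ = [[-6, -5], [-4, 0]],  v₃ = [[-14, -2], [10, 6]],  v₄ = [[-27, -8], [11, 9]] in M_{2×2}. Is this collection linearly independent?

Take coordinates with respect to the standard basis {E₁₁, E₁₂, E₂₁, E₂₂}.
Form the 4×4 matrix with these as columns; its determinant is 0.
A zero determinant means the columns are linearly dependent.
Indeed 2v₁ + v₃ = 0.

linearly dependent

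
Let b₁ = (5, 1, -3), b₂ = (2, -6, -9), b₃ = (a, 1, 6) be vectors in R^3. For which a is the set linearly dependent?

a = -17/3

The vectors are dependent exactly when the determinant of the matrix with rows b₁, b₂, b₃ vanishes.
Cofactor expansion gives det = -27*a - 153.
This vanishes exactly when a = -17/3.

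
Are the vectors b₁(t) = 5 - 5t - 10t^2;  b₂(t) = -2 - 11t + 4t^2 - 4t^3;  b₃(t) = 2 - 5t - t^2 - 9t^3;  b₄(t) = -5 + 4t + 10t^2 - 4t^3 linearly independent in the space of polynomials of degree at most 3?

linearly independent

Write each element as a coordinate vector in ℝ⁴ using {1, t, …, t^3}.
Place the vectors as rows of a 4×4 matrix and reduce to echelon form.
The reduction yields 4 nonzero rows, so the rank is 4.
Since rank = 4 (the number of vectors), the set is linearly independent.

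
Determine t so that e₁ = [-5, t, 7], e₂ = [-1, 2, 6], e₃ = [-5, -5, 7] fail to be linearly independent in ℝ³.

t = -5

Dependence holds iff the 3×3 matrix [e₁ e₂ e₃] is singular.
The determinant works out to -23*t - 115.
This vanishes exactly when t = -5.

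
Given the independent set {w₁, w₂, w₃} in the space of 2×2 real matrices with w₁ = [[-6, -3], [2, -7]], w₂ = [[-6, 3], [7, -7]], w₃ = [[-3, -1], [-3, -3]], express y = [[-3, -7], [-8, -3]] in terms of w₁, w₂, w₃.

Work in coordinates with respect to the standard basis {E₁₁, E₁₂, E₂₁, E₂₂}.
Set up the augmented matrix [w₁ | w₂ | w₃ | y] and row-reduce.
The system has the unique solution (c₁, c₂, c₃) = (1, -1, 1).

y = w₁ - w₂ + w₃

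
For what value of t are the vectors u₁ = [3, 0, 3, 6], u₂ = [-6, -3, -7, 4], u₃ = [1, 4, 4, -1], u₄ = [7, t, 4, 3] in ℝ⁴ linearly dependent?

t = -22/9

Place the vectors as rows of a 4×4 matrix; dependence ⇔ determinant zero.
The determinant works out to -135*t - 330.
Setting this to zero gives t = -22/9.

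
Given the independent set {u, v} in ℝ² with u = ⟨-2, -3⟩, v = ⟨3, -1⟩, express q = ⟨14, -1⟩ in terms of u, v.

Write q = a₁u + a₂v and equate components.
Back-substitution yields (a₁, a₂) = (-1, 4).

q = -u + 4v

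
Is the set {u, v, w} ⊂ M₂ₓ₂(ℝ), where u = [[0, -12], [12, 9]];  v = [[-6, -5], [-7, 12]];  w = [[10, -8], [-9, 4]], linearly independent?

Take coordinates with respect to the standard basis {E₁₁, E₁₂, E₂₁, E₂₂}.
Row-reduce the matrix whose columns are u, v, w.
The reduction yields 3 nonzero rows, so the rank is 3.
Since rank = 3 (the number of vectors), the set is linearly independent.

linearly independent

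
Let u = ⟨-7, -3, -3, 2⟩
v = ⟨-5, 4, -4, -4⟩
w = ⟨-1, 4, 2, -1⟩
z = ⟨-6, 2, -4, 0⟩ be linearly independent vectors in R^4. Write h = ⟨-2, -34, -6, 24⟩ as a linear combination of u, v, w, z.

Write h = a₁u + … + a₄z and equate components.
The system has the unique solution (a₁, …, a₄) = (2, -4, -4, 2).

h = 2u - 4v - 4w + 2z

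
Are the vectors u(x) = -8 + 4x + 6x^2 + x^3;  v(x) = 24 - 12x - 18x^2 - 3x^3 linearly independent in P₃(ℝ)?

linearly dependent

Write each element as a coordinate vector in ℝ⁴ using {1, x, …, x^3}.
One vector is a scalar multiple of another, so the set is dependent.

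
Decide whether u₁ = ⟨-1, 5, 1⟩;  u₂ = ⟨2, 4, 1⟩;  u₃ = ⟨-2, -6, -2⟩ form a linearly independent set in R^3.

Form the 3×3 matrix with these as columns; its determinant is 8.
A nonzero determinant means the columns are linearly independent.

linearly independent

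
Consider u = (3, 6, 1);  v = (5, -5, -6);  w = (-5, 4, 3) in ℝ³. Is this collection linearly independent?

The matrix [u|v|w] has determinant 112.
A nonzero determinant means the columns are linearly independent.

linearly independent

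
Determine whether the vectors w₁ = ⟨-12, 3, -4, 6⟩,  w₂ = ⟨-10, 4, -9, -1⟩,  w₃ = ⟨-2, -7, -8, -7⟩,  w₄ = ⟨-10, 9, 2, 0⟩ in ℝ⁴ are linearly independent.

Form the 4×4 matrix with these as columns; its determinant is -6962.
A nonzero determinant means the columns are linearly independent.

linearly independent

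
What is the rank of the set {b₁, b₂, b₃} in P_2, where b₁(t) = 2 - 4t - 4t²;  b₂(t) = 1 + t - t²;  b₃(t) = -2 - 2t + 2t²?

2

Pass to coordinate vectors with respect to the basis {1, t, t²}.
Form the matrix with b₁, b₂, b₃ as columns and reduce.
There are 2 pivot columns, so rank = 2.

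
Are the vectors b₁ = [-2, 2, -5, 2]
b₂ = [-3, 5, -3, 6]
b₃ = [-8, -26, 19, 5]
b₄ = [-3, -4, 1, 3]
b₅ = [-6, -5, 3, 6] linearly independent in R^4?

linearly dependent

There are 5 vectors in a 4-dimensional space, so they cannot be linearly independent.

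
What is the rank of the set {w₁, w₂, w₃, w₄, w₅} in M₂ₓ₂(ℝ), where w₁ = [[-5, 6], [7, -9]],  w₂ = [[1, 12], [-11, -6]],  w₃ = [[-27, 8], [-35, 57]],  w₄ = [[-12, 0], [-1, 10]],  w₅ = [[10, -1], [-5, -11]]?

rank 4

Pass to coordinate vectors with respect to the basis {E₁₁, E₁₂, E₂₁, E₂₂}.
Apply Gaussian elimination to the matrix whose rows are w₁, w₂, w₃, w₄, w₅.
Reduction leaves 4 leading entries, giving rank 4.
(With 5 elements in a 4-dimensional space the rank is at most 4.)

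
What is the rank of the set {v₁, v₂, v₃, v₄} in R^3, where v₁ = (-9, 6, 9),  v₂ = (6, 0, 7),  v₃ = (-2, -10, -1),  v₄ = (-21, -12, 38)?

Put the 3×4 matrix [v₁|v₂|v₃|v₄] into echelon form.
There are 3 pivot columns, so rank = 3.
(With 4 elements in a 3-dimensional space the rank is at most 3.)

rank 3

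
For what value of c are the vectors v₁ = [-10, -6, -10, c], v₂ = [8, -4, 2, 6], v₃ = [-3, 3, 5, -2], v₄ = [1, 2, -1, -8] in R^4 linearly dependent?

c = 20

Dependence holds iff the 4×4 matrix [v₁ v₂ v₃ v₄] is singular.
Cofactor expansion gives det = 130*c - 2600.
Solving 130*c - 2600 = 0 yields c = 20.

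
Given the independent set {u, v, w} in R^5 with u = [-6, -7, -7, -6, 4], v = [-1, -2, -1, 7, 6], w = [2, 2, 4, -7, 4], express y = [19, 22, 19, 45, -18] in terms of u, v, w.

Set up the augmented matrix [u | v | w | y] and row-reduce.
Back-substitution yields (α₁, α₂, α₃) = (-4, 1, -2).

y = -4u + v - 2w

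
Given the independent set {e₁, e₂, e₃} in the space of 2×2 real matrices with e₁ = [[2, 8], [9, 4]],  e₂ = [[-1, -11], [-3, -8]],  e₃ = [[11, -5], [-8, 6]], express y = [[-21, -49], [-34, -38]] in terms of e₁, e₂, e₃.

y = -4e₁ + 2e₂ - e₃

Identify each element with its coordinate vector in ℝ⁴ via {E₁₁, E₁₂, E₂₁, E₂₂}.
Solve the system with e₁, e₂, e₃ as columns and y as the right-hand side.
Back-substitution yields (c₁, c₂, c₃) = (-4, 2, -1).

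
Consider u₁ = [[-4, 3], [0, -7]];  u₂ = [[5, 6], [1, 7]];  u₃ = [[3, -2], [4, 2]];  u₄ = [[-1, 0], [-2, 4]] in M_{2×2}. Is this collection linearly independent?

Take coordinates with respect to the standard basis {E₁₁, E₁₂, E₂₁, E₂₂}.
Place the vectors as rows of a 4×4 matrix and reduce to echelon form.
The reduction yields 4 nonzero rows, so the rank is 4.
Since rank = 4 (the number of vectors), the set is linearly independent.

linearly independent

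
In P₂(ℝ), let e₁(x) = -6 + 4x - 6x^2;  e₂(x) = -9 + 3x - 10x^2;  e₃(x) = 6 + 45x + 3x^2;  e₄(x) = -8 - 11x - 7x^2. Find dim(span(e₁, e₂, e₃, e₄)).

3

Represent each element by its coordinate vector in ℝ³.
Form the matrix with e₁, e₂, e₃, e₄ as columns and reduce.
Exactly 3 pivots survive; hence the rank is 3.
(With 4 elements in a 3-dimensional space the rank is at most 3.)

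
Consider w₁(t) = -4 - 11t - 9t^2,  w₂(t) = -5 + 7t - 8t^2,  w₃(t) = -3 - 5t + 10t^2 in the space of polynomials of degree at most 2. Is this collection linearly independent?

Take coordinates with respect to the standard basis {1, t, t^2}.
Form the 3×3 matrix with these as columns; its determinant is -1348.
A nonzero determinant means the columns are linearly independent.

linearly independent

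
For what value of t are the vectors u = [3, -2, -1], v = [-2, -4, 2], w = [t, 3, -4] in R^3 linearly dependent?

t = 13/2

The set is linearly dependent precisely when det[u; v; w] = 0.
Cofactor expansion gives det = 52 - 8*t.
Solving 52 - 8*t = 0 yields t = 13/2.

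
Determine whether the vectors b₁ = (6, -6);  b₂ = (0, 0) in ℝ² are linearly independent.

One of the vectors is the zero vector, so the set is linearly dependent.

linearly dependent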